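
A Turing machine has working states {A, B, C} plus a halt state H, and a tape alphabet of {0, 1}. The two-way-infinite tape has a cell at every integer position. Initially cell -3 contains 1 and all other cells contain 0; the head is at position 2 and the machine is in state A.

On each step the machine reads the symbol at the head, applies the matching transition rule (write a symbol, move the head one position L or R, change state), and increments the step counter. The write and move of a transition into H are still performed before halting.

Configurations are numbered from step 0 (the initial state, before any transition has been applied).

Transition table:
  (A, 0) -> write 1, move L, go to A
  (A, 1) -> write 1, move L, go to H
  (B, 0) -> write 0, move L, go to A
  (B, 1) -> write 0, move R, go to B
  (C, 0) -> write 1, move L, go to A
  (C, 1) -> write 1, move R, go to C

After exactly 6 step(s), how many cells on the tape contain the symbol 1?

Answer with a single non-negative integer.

Step 1: in state A at pos 2, read 0 -> (A,0)->write 1,move L,goto A. Now: state=A, head=1, tape[-4..3]=01000010 (head:      ^)
Step 2: in state A at pos 1, read 0 -> (A,0)->write 1,move L,goto A. Now: state=A, head=0, tape[-4..3]=01000110 (head:     ^)
Step 3: in state A at pos 0, read 0 -> (A,0)->write 1,move L,goto A. Now: state=A, head=-1, tape[-4..3]=01001110 (head:    ^)
Step 4: in state A at pos -1, read 0 -> (A,0)->write 1,move L,goto A. Now: state=A, head=-2, tape[-4..3]=01011110 (head:   ^)
Step 5: in state A at pos -2, read 0 -> (A,0)->write 1,move L,goto A. Now: state=A, head=-3, tape[-4..3]=01111110 (head:  ^)
Step 6: in state A at pos -3, read 1 -> (A,1)->write 1,move L,goto H. Now: state=H, head=-4, tape[-5..3]=001111110 (head:  ^)
Cells containing 1 after step 6: {-3, -2, -1, 0, 1, 2} -> 6 cell(s)

Answer: 6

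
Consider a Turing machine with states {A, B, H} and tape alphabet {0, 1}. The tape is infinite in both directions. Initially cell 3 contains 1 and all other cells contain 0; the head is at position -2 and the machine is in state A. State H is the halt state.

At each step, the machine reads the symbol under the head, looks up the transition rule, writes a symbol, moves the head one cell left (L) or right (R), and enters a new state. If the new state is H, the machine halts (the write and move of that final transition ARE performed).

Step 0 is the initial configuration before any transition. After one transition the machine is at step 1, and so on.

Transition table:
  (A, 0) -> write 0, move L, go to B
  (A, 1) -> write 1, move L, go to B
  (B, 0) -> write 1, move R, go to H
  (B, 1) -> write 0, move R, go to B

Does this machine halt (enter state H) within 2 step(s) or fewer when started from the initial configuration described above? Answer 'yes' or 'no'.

Answer: yes

Derivation:
Step 1: in state A at pos -2, read 0 -> (A,0)->write 0,move L,goto B. Now: state=B, head=-3, tape[-4..4]=000000010 (head:  ^)
Step 2: in state B at pos -3, read 0 -> (B,0)->write 1,move R,goto H. Now: state=H, head=-2, tape[-4..4]=010000010 (head:   ^)
State H reached at step 2; 2 <= 2 -> yes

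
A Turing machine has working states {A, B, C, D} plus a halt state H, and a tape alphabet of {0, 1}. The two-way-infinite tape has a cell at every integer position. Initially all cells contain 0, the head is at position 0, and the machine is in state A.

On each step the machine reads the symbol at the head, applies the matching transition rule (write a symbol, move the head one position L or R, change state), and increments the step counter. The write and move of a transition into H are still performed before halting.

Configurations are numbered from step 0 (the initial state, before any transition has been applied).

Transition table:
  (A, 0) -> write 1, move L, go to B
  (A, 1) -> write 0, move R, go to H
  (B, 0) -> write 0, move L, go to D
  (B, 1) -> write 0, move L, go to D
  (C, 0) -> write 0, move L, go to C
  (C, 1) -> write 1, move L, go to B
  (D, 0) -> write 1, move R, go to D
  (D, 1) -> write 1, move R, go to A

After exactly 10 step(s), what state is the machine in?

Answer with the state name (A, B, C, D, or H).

Answer: D

Derivation:
Step 1: in state A at pos 0, read 0 -> (A,0)->write 1,move L,goto B. Now: state=B, head=-1, tape[-2..1]=0010 (head:  ^)
Step 2: in state B at pos -1, read 0 -> (B,0)->write 0,move L,goto D. Now: state=D, head=-2, tape[-3..1]=00010 (head:  ^)
Step 3: in state D at pos -2, read 0 -> (D,0)->write 1,move R,goto D. Now: state=D, head=-1, tape[-3..1]=01010 (head:   ^)
Step 4: in state D at pos -1, read 0 -> (D,0)->write 1,move R,goto D. Now: state=D, head=0, tape[-3..1]=01110 (head:    ^)
Step 5: in state D at pos 0, read 1 -> (D,1)->write 1,move R,goto A. Now: state=A, head=1, tape[-3..2]=011100 (head:     ^)
Step 6: in state A at pos 1, read 0 -> (A,0)->write 1,move L,goto B. Now: state=B, head=0, tape[-3..2]=011110 (head:    ^)
Step 7: in state B at pos 0, read 1 -> (B,1)->write 0,move L,goto D. Now: state=D, head=-1, tape[-3..2]=011010 (head:   ^)
Step 8: in state D at pos -1, read 1 -> (D,1)->write 1,move R,goto A. Now: state=A, head=0, tape[-3..2]=011010 (head:    ^)
Step 9: in state A at pos 0, read 0 -> (A,0)->write 1,move L,goto B. Now: state=B, head=-1, tape[-3..2]=011110 (head:   ^)
Step 10: in state B at pos -1, read 1 -> (B,1)->write 0,move L,goto D. Now: state=D, head=-2, tape[-3..2]=010110 (head:  ^)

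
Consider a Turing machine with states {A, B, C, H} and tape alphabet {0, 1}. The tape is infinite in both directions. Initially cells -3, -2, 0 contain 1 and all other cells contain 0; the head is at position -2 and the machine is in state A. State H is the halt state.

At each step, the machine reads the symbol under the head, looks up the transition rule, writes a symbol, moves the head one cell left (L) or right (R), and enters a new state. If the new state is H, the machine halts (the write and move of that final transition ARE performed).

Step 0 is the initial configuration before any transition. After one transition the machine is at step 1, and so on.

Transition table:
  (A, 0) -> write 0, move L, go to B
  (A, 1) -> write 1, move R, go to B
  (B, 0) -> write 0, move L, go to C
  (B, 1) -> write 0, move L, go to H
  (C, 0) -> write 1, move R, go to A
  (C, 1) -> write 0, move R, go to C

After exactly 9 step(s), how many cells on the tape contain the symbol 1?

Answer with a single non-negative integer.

Answer: 3

Derivation:
Step 1: in state A at pos -2, read 1 -> (A,1)->write 1,move R,goto B. Now: state=B, head=-1, tape[-4..1]=011010 (head:    ^)
Step 2: in state B at pos -1, read 0 -> (B,0)->write 0,move L,goto C. Now: state=C, head=-2, tape[-4..1]=011010 (head:   ^)
Step 3: in state C at pos -2, read 1 -> (C,1)->write 0,move R,goto C. Now: state=C, head=-1, tape[-4..1]=010010 (head:    ^)
Step 4: in state C at pos -1, read 0 -> (C,0)->write 1,move R,goto A. Now: state=A, head=0, tape[-4..1]=010110 (head:     ^)
Step 5: in state A at pos 0, read 1 -> (A,1)->write 1,move R,goto B. Now: state=B, head=1, tape[-4..2]=0101100 (head:      ^)
Step 6: in state B at pos 1, read 0 -> (B,0)->write 0,move L,goto C. Now: state=C, head=0, tape[-4..2]=0101100 (head:     ^)
Step 7: in state C at pos 0, read 1 -> (C,1)->write 0,move R,goto C. Now: state=C, head=1, tape[-4..2]=0101000 (head:      ^)
Step 8: in state C at pos 1, read 0 -> (C,0)->write 1,move R,goto A. Now: state=A, head=2, tape[-4..3]=01010100 (head:       ^)
Step 9: in state A at pos 2, read 0 -> (A,0)->write 0,move L,goto B. Now: state=B, head=1, tape[-4..3]=01010100 (head:      ^)
Cells containing 1 after step 9: {-3, -1, 1} -> 3 cell(s)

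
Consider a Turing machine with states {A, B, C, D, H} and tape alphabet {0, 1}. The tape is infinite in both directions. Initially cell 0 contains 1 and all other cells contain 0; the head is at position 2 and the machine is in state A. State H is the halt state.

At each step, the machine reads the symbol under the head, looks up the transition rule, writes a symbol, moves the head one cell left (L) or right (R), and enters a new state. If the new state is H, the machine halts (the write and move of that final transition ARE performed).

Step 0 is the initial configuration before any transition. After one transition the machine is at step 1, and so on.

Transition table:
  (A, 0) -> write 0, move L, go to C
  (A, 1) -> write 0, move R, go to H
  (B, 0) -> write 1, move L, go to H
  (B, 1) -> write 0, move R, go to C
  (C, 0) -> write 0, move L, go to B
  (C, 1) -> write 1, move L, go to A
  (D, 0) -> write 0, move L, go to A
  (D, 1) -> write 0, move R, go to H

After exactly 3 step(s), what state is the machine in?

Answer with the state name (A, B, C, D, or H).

Step 1: in state A at pos 2, read 0 -> (A,0)->write 0,move L,goto C. Now: state=C, head=1, tape[-1..3]=01000 (head:   ^)
Step 2: in state C at pos 1, read 0 -> (C,0)->write 0,move L,goto B. Now: state=B, head=0, tape[-1..3]=01000 (head:  ^)
Step 3: in state B at pos 0, read 1 -> (B,1)->write 0,move R,goto C. Now: state=C, head=1, tape[-1..3]=00000 (head:   ^)

Answer: C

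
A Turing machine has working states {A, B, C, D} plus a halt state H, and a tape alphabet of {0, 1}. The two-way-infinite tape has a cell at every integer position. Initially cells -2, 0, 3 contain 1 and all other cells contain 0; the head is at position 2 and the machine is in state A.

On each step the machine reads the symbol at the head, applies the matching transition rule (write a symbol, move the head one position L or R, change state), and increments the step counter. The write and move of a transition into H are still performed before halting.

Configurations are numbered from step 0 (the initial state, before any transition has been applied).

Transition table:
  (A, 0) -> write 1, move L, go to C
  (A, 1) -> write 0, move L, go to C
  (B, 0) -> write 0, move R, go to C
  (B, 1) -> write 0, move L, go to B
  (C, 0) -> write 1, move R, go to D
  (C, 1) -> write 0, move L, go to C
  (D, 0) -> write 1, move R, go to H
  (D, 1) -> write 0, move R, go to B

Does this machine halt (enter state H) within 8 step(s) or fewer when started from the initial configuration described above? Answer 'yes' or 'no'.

Step 1: in state A at pos 2, read 0 -> (A,0)->write 1,move L,goto C. Now: state=C, head=1, tape[-3..4]=01010110 (head:     ^)
Step 2: in state C at pos 1, read 0 -> (C,0)->write 1,move R,goto D. Now: state=D, head=2, tape[-3..4]=01011110 (head:      ^)
Step 3: in state D at pos 2, read 1 -> (D,1)->write 0,move R,goto B. Now: state=B, head=3, tape[-3..4]=01011010 (head:       ^)
Step 4: in state B at pos 3, read 1 -> (B,1)->write 0,move L,goto B. Now: state=B, head=2, tape[-3..4]=01011000 (head:      ^)
Step 5: in state B at pos 2, read 0 -> (B,0)->write 0,move R,goto C. Now: state=C, head=3, tape[-3..4]=01011000 (head:       ^)
Step 6: in state C at pos 3, read 0 -> (C,0)->write 1,move R,goto D. Now: state=D, head=4, tape[-3..5]=010110100 (head:        ^)
Step 7: in state D at pos 4, read 0 -> (D,0)->write 1,move R,goto H. Now: state=H, head=5, tape[-3..6]=0101101100 (head:         ^)
State H reached at step 7; 7 <= 8 -> yes

Answer: yes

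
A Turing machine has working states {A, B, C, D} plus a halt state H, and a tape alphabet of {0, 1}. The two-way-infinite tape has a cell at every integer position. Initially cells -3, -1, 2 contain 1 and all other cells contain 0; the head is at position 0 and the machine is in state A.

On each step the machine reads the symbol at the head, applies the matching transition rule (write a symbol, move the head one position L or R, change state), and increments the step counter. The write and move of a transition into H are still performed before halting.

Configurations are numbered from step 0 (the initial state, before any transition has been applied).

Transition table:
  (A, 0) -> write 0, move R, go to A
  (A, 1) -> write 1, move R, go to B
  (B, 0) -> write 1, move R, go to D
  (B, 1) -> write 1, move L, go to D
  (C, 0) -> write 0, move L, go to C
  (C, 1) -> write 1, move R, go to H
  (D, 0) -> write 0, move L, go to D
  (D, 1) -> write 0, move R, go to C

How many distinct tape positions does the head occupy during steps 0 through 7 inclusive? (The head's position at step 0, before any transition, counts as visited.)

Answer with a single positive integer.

Answer: 5

Derivation:
Step 1: in state A at pos 0, read 0 -> (A,0)->write 0,move R,goto A. Now: state=A, head=1, tape[-4..3]=01010010 (head:      ^)
Step 2: in state A at pos 1, read 0 -> (A,0)->write 0,move R,goto A. Now: state=A, head=2, tape[-4..3]=01010010 (head:       ^)
Step 3: in state A at pos 2, read 1 -> (A,1)->write 1,move R,goto B. Now: state=B, head=3, tape[-4..4]=010100100 (head:        ^)
Step 4: in state B at pos 3, read 0 -> (B,0)->write 1,move R,goto D. Now: state=D, head=4, tape[-4..5]=0101001100 (head:         ^)
Step 5: in state D at pos 4, read 0 -> (D,0)->write 0,move L,goto D. Now: state=D, head=3, tape[-4..5]=0101001100 (head:        ^)
Step 6: in state D at pos 3, read 1 -> (D,1)->write 0,move R,goto C. Now: state=C, head=4, tape[-4..5]=0101001000 (head:         ^)
Step 7: in state C at pos 4, read 0 -> (C,0)->write 0,move L,goto C. Now: state=C, head=3, tape[-4..5]=0101001000 (head:        ^)
Head positions at steps 0..7: starting at 0, distinct positions visited = {0, 1, 2, 3, 4} -> 5 position(s)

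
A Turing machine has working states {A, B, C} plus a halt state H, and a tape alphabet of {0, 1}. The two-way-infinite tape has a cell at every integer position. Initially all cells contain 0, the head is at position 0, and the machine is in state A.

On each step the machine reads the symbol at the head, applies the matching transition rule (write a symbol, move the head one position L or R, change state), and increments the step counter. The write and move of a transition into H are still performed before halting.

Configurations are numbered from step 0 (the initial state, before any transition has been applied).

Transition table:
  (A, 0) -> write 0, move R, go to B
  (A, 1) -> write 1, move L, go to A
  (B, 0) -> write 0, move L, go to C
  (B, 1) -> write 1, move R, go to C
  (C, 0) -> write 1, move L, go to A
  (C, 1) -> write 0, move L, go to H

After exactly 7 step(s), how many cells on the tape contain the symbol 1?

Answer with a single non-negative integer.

Answer: 2

Derivation:
Step 1: in state A at pos 0, read 0 -> (A,0)->write 0,move R,goto B. Now: state=B, head=1, tape[-1..2]=0000 (head:   ^)
Step 2: in state B at pos 1, read 0 -> (B,0)->write 0,move L,goto C. Now: state=C, head=0, tape[-1..2]=0000 (head:  ^)
Step 3: in state C at pos 0, read 0 -> (C,0)->write 1,move L,goto A. Now: state=A, head=-1, tape[-2..2]=00100 (head:  ^)
Step 4: in state A at pos -1, read 0 -> (A,0)->write 0,move R,goto B. Now: state=B, head=0, tape[-2..2]=00100 (head:   ^)
Step 5: in state B at pos 0, read 1 -> (B,1)->write 1,move R,goto C. Now: state=C, head=1, tape[-2..2]=00100 (head:    ^)
Step 6: in state C at pos 1, read 0 -> (C,0)->write 1,move L,goto A. Now: state=A, head=0, tape[-2..2]=00110 (head:   ^)
Step 7: in state A at pos 0, read 1 -> (A,1)->write 1,move L,goto A. Now: state=A, head=-1, tape[-2..2]=00110 (head:  ^)
Cells containing 1 after step 7: {0, 1} -> 2 cell(s)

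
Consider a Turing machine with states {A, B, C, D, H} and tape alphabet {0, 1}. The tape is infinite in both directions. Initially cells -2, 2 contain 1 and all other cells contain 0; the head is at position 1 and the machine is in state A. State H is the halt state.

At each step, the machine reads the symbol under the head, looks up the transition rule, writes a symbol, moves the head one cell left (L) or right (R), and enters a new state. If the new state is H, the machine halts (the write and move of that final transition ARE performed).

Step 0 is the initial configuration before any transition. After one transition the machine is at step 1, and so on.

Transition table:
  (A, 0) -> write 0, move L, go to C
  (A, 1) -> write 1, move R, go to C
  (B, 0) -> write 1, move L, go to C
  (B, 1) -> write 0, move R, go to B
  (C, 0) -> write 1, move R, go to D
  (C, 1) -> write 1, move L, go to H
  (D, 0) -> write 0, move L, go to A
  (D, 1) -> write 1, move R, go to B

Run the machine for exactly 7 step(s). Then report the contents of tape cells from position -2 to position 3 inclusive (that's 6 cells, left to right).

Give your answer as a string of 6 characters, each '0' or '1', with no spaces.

Step 1: in state A at pos 1, read 0 -> (A,0)->write 0,move L,goto C. Now: state=C, head=0, tape[-3..3]=0100010 (head:    ^)
Step 2: in state C at pos 0, read 0 -> (C,0)->write 1,move R,goto D. Now: state=D, head=1, tape[-3..3]=0101010 (head:     ^)
Step 3: in state D at pos 1, read 0 -> (D,0)->write 0,move L,goto A. Now: state=A, head=0, tape[-3..3]=0101010 (head:    ^)
Step 4: in state A at pos 0, read 1 -> (A,1)->write 1,move R,goto C. Now: state=C, head=1, tape[-3..3]=0101010 (head:     ^)
Step 5: in state C at pos 1, read 0 -> (C,0)->write 1,move R,goto D. Now: state=D, head=2, tape[-3..3]=0101110 (head:      ^)
Step 6: in state D at pos 2, read 1 -> (D,1)->write 1,move R,goto B. Now: state=B, head=3, tape[-3..4]=01011100 (head:       ^)
Step 7: in state B at pos 3, read 0 -> (B,0)->write 1,move L,goto C. Now: state=C, head=2, tape[-3..4]=01011110 (head:      ^)

Answer: 101111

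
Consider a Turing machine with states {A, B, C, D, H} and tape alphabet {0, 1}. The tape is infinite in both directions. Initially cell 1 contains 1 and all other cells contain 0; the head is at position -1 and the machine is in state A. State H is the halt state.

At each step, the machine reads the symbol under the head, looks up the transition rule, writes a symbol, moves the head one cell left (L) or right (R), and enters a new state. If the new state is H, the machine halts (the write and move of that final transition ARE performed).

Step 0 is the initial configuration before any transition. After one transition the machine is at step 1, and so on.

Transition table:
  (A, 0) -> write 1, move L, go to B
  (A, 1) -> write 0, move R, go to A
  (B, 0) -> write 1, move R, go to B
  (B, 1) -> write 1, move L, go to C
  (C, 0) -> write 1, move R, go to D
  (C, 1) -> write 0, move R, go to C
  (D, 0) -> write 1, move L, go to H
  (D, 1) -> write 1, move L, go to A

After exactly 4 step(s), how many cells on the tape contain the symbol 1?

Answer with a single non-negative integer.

Step 1: in state A at pos -1, read 0 -> (A,0)->write 1,move L,goto B. Now: state=B, head=-2, tape[-3..2]=001010 (head:  ^)
Step 2: in state B at pos -2, read 0 -> (B,0)->write 1,move R,goto B. Now: state=B, head=-1, tape[-3..2]=011010 (head:   ^)
Step 3: in state B at pos -1, read 1 -> (B,1)->write 1,move L,goto C. Now: state=C, head=-2, tape[-3..2]=011010 (head:  ^)
Step 4: in state C at pos -2, read 1 -> (C,1)->write 0,move R,goto C. Now: state=C, head=-1, tape[-3..2]=001010 (head:   ^)
Cells containing 1 after step 4: {-1, 1} -> 2 cell(s)

Answer: 2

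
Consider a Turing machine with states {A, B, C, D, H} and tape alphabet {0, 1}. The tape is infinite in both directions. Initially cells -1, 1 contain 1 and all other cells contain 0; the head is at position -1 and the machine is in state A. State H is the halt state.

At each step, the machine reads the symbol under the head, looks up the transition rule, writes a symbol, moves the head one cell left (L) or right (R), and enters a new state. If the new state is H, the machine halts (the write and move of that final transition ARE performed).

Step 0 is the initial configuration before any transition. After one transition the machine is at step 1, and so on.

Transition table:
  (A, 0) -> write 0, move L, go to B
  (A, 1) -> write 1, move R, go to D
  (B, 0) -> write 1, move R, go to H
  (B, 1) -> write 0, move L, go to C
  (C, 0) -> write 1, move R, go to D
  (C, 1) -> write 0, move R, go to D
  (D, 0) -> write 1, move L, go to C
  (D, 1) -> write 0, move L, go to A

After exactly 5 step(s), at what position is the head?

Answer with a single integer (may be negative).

Answer: -2

Derivation:
Step 1: in state A at pos -1, read 1 -> (A,1)->write 1,move R,goto D. Now: state=D, head=0, tape[-2..2]=01010 (head:   ^)
Step 2: in state D at pos 0, read 0 -> (D,0)->write 1,move L,goto C. Now: state=C, head=-1, tape[-2..2]=01110 (head:  ^)
Step 3: in state C at pos -1, read 1 -> (C,1)->write 0,move R,goto D. Now: state=D, head=0, tape[-2..2]=00110 (head:   ^)
Step 4: in state D at pos 0, read 1 -> (D,1)->write 0,move L,goto A. Now: state=A, head=-1, tape[-2..2]=00010 (head:  ^)
Step 5: in state A at pos -1, read 0 -> (A,0)->write 0,move L,goto B. Now: state=B, head=-2, tape[-3..2]=000010 (head:  ^)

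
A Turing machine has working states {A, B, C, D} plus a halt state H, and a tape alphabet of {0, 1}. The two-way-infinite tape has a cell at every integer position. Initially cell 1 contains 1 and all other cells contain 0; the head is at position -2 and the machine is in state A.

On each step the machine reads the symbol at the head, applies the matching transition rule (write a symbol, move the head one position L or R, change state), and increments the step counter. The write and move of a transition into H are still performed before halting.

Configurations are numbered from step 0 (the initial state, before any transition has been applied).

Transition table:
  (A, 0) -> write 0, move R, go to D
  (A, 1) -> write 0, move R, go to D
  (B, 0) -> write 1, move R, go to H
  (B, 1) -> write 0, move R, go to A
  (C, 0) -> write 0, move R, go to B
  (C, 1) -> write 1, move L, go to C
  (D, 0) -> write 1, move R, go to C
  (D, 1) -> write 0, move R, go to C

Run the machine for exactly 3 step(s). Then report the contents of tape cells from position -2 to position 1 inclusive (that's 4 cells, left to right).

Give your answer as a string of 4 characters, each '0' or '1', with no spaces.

Step 1: in state A at pos -2, read 0 -> (A,0)->write 0,move R,goto D. Now: state=D, head=-1, tape[-3..2]=000010 (head:   ^)
Step 2: in state D at pos -1, read 0 -> (D,0)->write 1,move R,goto C. Now: state=C, head=0, tape[-3..2]=001010 (head:    ^)
Step 3: in state C at pos 0, read 0 -> (C,0)->write 0,move R,goto B. Now: state=B, head=1, tape[-3..2]=001010 (head:     ^)

Answer: 0101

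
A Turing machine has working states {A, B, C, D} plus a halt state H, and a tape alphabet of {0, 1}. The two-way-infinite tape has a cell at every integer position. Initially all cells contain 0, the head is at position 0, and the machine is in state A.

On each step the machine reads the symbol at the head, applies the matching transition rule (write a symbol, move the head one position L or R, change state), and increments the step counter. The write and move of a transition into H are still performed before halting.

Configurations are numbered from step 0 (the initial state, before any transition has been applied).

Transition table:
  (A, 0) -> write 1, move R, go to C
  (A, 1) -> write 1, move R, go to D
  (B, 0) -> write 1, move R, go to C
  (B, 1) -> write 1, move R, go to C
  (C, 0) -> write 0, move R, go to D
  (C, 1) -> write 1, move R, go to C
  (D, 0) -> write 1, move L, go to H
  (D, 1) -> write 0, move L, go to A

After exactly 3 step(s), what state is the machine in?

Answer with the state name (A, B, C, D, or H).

Answer: H

Derivation:
Step 1: in state A at pos 0, read 0 -> (A,0)->write 1,move R,goto C. Now: state=C, head=1, tape[-1..2]=0100 (head:   ^)
Step 2: in state C at pos 1, read 0 -> (C,0)->write 0,move R,goto D. Now: state=D, head=2, tape[-1..3]=01000 (head:    ^)
Step 3: in state D at pos 2, read 0 -> (D,0)->write 1,move L,goto H. Now: state=H, head=1, tape[-1..3]=01010 (head:   ^)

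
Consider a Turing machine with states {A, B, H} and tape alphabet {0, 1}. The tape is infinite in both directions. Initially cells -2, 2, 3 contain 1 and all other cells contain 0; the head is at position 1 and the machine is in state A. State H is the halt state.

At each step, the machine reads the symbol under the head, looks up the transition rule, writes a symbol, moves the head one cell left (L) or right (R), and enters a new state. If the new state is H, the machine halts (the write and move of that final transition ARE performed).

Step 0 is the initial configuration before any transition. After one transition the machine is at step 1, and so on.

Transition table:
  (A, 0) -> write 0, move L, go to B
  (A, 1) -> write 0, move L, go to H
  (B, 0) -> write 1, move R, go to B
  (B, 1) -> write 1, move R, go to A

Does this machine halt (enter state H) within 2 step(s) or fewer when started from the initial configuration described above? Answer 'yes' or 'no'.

Answer: no

Derivation:
Step 1: in state A at pos 1, read 0 -> (A,0)->write 0,move L,goto B. Now: state=B, head=0, tape[-3..4]=01000110 (head:    ^)
Step 2: in state B at pos 0, read 0 -> (B,0)->write 1,move R,goto B. Now: state=B, head=1, tape[-3..4]=01010110 (head:     ^)
After 2 step(s): state = B (not H) -> not halted within 2 -> no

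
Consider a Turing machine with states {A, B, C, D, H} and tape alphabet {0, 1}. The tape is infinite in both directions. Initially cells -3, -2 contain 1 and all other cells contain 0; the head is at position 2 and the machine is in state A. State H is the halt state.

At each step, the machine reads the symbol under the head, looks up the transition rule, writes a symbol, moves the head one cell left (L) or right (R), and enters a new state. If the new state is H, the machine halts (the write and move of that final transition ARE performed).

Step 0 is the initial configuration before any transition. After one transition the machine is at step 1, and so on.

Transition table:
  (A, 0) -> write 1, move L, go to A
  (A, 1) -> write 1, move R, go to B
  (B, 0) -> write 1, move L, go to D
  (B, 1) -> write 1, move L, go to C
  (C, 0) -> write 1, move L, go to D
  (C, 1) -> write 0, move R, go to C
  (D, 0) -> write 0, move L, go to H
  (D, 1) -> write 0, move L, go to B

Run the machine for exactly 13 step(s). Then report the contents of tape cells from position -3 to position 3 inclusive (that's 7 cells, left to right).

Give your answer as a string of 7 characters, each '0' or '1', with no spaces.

Step 1: in state A at pos 2, read 0 -> (A,0)->write 1,move L,goto A. Now: state=A, head=1, tape[-4..3]=01100010 (head:      ^)
Step 2: in state A at pos 1, read 0 -> (A,0)->write 1,move L,goto A. Now: state=A, head=0, tape[-4..3]=01100110 (head:     ^)
Step 3: in state A at pos 0, read 0 -> (A,0)->write 1,move L,goto A. Now: state=A, head=-1, tape[-4..3]=01101110 (head:    ^)
Step 4: in state A at pos -1, read 0 -> (A,0)->write 1,move L,goto A. Now: state=A, head=-2, tape[-4..3]=01111110 (head:   ^)
Step 5: in state A at pos -2, read 1 -> (A,1)->write 1,move R,goto B. Now: state=B, head=-1, tape[-4..3]=01111110 (head:    ^)
Step 6: in state B at pos -1, read 1 -> (B,1)->write 1,move L,goto C. Now: state=C, head=-2, tape[-4..3]=01111110 (head:   ^)
Step 7: in state C at pos -2, read 1 -> (C,1)->write 0,move R,goto C. Now: state=C, head=-1, tape[-4..3]=01011110 (head:    ^)
Step 8: in state C at pos -1, read 1 -> (C,1)->write 0,move R,goto C. Now: state=C, head=0, tape[-4..3]=01001110 (head:     ^)
Step 9: in state C at pos 0, read 1 -> (C,1)->write 0,move R,goto C. Now: state=C, head=1, tape[-4..3]=01000110 (head:      ^)
Step 10: in state C at pos 1, read 1 -> (C,1)->write 0,move R,goto C. Now: state=C, head=2, tape[-4..3]=01000010 (head:       ^)
Step 11: in state C at pos 2, read 1 -> (C,1)->write 0,move R,goto C. Now: state=C, head=3, tape[-4..4]=010000000 (head:        ^)
Step 12: in state C at pos 3, read 0 -> (C,0)->write 1,move L,goto D. Now: state=D, head=2, tape[-4..4]=010000010 (head:       ^)
Step 13: in state D at pos 2, read 0 -> (D,0)->write 0,move L,goto H. Now: state=H, head=1, tape[-4..4]=010000010 (head:      ^)

Answer: 1000001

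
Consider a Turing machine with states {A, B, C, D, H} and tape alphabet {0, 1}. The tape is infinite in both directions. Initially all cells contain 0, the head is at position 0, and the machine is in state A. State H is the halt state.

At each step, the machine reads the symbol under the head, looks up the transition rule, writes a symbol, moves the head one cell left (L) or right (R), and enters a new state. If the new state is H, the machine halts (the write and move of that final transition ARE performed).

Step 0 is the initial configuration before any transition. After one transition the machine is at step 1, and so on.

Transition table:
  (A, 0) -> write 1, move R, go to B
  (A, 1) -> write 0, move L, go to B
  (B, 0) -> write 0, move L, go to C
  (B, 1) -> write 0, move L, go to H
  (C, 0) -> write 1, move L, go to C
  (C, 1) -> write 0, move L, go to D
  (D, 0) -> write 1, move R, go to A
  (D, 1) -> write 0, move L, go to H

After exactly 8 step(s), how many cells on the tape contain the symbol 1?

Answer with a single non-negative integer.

Step 1: in state A at pos 0, read 0 -> (A,0)->write 1,move R,goto B. Now: state=B, head=1, tape[-1..2]=0100 (head:   ^)
Step 2: in state B at pos 1, read 0 -> (B,0)->write 0,move L,goto C. Now: state=C, head=0, tape[-1..2]=0100 (head:  ^)
Step 3: in state C at pos 0, read 1 -> (C,1)->write 0,move L,goto D. Now: state=D, head=-1, tape[-2..2]=00000 (head:  ^)
Step 4: in state D at pos -1, read 0 -> (D,0)->write 1,move R,goto A. Now: state=A, head=0, tape[-2..2]=01000 (head:   ^)
Step 5: in state A at pos 0, read 0 -> (A,0)->write 1,move R,goto B. Now: state=B, head=1, tape[-2..2]=01100 (head:    ^)
Step 6: in state B at pos 1, read 0 -> (B,0)->write 0,move L,goto C. Now: state=C, head=0, tape[-2..2]=01100 (head:   ^)
Step 7: in state C at pos 0, read 1 -> (C,1)->write 0,move L,goto D. Now: state=D, head=-1, tape[-2..2]=01000 (head:  ^)
Step 8: in state D at pos -1, read 1 -> (D,1)->write 0,move L,goto H. Now: state=H, head=-2, tape[-3..2]=000000 (head:  ^)
No cell contains 1 after step 8 -> 0 cell(s)

Answer: 0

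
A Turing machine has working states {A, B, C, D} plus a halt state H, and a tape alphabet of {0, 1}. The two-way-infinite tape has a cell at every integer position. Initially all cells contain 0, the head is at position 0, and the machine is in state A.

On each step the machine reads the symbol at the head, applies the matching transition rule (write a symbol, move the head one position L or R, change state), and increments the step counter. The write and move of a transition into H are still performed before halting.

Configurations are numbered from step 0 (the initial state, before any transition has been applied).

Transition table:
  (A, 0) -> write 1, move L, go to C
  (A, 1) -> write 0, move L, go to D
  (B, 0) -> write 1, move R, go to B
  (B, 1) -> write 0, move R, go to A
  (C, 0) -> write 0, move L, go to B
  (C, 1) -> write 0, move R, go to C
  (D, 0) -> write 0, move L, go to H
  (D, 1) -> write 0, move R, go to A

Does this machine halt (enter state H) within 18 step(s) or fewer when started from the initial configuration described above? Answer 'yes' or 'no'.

Answer: yes

Derivation:
Step 1: in state A at pos 0, read 0 -> (A,0)->write 1,move L,goto C. Now: state=C, head=-1, tape[-2..1]=0010 (head:  ^)
Step 2: in state C at pos -1, read 0 -> (C,0)->write 0,move L,goto B. Now: state=B, head=-2, tape[-3..1]=00010 (head:  ^)
Step 3: in state B at pos -2, read 0 -> (B,0)->write 1,move R,goto B. Now: state=B, head=-1, tape[-3..1]=01010 (head:   ^)
Step 4: in state B at pos -1, read 0 -> (B,0)->write 1,move R,goto B. Now: state=B, head=0, tape[-3..1]=01110 (head:    ^)
Step 5: in state B at pos 0, read 1 -> (B,1)->write 0,move R,goto A. Now: state=A, head=1, tape[-3..2]=011000 (head:     ^)
Step 6: in state A at pos 1, read 0 -> (A,0)->write 1,move L,goto C. Now: state=C, head=0, tape[-3..2]=011010 (head:    ^)
Step 7: in state C at pos 0, read 0 -> (C,0)->write 0,move L,goto B. Now: state=B, head=-1, tape[-3..2]=011010 (head:   ^)
Step 8: in state B at pos -1, read 1 -> (B,1)->write 0,move R,goto A. Now: state=A, head=0, tape[-3..2]=010010 (head:    ^)
Step 9: in state A at pos 0, read 0 -> (A,0)->write 1,move L,goto C. Now: state=C, head=-1, tape[-3..2]=010110 (head:   ^)
Step 10: in state C at pos -1, read 0 -> (C,0)->write 0,move L,goto B. Now: state=B, head=-2, tape[-3..2]=010110 (head:  ^)
Step 11: in state B at pos -2, read 1 -> (B,1)->write 0,move R,goto A. Now: state=A, head=-1, tape[-3..2]=000110 (head:   ^)
Step 12: in state A at pos -1, read 0 -> (A,0)->write 1,move L,goto C. Now: state=C, head=-2, tape[-3..2]=001110 (head:  ^)
Step 13: in state C at pos -2, read 0 -> (C,0)->write 0,move L,goto B. Now: state=B, head=-3, tape[-4..2]=0001110 (head:  ^)
Step 14: in state B at pos -3, read 0 -> (B,0)->write 1,move R,goto B. Now: state=B, head=-2, tape[-4..2]=0101110 (head:   ^)
Step 15: in state B at pos -2, read 0 -> (B,0)->write 1,move R,goto B. Now: state=B, head=-1, tape[-4..2]=0111110 (head:    ^)
Step 16: in state B at pos -1, read 1 -> (B,1)->write 0,move R,goto A. Now: state=A, head=0, tape[-4..2]=0110110 (head:     ^)
Step 17: in state A at pos 0, read 1 -> (A,1)->write 0,move L,goto D. Now: state=D, head=-1, tape[-4..2]=0110010 (head:    ^)
Step 18: in state D at pos -1, read 0 -> (D,0)->write 0,move L,goto H. Now: state=H, head=-2, tape[-4..2]=0110010 (head:   ^)
State H reached at step 18; 18 <= 18 -> yes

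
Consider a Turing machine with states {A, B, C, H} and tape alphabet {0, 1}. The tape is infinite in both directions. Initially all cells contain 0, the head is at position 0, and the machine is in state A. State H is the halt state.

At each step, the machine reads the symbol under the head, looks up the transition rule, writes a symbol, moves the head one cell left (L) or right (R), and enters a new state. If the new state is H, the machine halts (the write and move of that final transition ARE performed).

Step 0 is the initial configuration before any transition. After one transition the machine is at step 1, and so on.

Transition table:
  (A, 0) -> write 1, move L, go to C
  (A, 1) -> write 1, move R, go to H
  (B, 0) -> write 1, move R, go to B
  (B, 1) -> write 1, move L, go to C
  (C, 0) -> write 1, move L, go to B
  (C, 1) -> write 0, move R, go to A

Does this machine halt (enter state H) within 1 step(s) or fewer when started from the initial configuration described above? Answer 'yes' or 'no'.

Answer: no

Derivation:
Step 1: in state A at pos 0, read 0 -> (A,0)->write 1,move L,goto C. Now: state=C, head=-1, tape[-2..1]=0010 (head:  ^)
After 1 step(s): state = C (not H) -> not halted within 1 -> no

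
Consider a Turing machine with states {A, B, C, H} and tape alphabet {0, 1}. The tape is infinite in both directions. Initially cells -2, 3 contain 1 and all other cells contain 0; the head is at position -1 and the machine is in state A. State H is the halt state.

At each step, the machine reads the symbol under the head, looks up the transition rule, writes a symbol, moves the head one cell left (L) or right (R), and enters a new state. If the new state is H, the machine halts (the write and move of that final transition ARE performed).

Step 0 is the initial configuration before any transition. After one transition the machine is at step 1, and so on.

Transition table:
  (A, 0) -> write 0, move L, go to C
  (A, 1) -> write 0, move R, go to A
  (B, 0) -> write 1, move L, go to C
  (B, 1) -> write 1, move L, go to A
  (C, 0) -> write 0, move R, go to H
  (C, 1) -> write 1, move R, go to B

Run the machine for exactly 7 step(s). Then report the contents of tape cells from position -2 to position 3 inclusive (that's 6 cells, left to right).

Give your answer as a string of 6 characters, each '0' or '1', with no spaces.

Step 1: in state A at pos -1, read 0 -> (A,0)->write 0,move L,goto C. Now: state=C, head=-2, tape[-3..4]=01000010 (head:  ^)
Step 2: in state C at pos -2, read 1 -> (C,1)->write 1,move R,goto B. Now: state=B, head=-1, tape[-3..4]=01000010 (head:   ^)
Step 3: in state B at pos -1, read 0 -> (B,0)->write 1,move L,goto C. Now: state=C, head=-2, tape[-3..4]=01100010 (head:  ^)
Step 4: in state C at pos -2, read 1 -> (C,1)->write 1,move R,goto B. Now: state=B, head=-1, tape[-3..4]=01100010 (head:   ^)
Step 5: in state B at pos -1, read 1 -> (B,1)->write 1,move L,goto A. Now: state=A, head=-2, tape[-3..4]=01100010 (head:  ^)
Step 6: in state A at pos -2, read 1 -> (A,1)->write 0,move R,goto A. Now: state=A, head=-1, tape[-3..4]=00100010 (head:   ^)
Step 7: in state A at pos -1, read 1 -> (A,1)->write 0,move R,goto A. Now: state=A, head=0, tape[-3..4]=00000010 (head:    ^)

Answer: 000001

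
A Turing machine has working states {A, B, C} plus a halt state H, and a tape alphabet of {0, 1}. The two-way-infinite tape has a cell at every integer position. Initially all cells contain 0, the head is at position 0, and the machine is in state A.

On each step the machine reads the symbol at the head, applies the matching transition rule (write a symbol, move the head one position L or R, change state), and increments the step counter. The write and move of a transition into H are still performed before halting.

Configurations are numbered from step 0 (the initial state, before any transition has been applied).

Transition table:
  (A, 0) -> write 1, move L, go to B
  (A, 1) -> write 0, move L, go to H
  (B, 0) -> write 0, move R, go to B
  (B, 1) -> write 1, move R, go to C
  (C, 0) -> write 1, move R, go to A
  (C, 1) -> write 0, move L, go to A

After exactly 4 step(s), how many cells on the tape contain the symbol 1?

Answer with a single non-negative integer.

Answer: 2

Derivation:
Step 1: in state A at pos 0, read 0 -> (A,0)->write 1,move L,goto B. Now: state=B, head=-1, tape[-2..1]=0010 (head:  ^)
Step 2: in state B at pos -1, read 0 -> (B,0)->write 0,move R,goto B. Now: state=B, head=0, tape[-2..1]=0010 (head:   ^)
Step 3: in state B at pos 0, read 1 -> (B,1)->write 1,move R,goto C. Now: state=C, head=1, tape[-2..2]=00100 (head:    ^)
Step 4: in state C at pos 1, read 0 -> (C,0)->write 1,move R,goto A. Now: state=A, head=2, tape[-2..3]=001100 (head:     ^)
Cells containing 1 after step 4: {0, 1} -> 2 cell(s)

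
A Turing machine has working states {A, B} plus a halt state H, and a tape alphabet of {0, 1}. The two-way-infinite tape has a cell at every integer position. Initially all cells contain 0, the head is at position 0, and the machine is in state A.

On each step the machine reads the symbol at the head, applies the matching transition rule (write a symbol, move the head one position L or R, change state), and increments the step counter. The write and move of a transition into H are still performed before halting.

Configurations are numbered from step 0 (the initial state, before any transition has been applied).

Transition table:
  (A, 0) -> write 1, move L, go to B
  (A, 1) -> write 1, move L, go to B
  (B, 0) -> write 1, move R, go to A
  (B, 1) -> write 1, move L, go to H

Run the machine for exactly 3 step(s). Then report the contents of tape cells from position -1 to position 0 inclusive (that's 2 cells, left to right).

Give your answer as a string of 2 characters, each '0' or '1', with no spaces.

Step 1: in state A at pos 0, read 0 -> (A,0)->write 1,move L,goto B. Now: state=B, head=-1, tape[-2..1]=0010 (head:  ^)
Step 2: in state B at pos -1, read 0 -> (B,0)->write 1,move R,goto A. Now: state=A, head=0, tape[-2..1]=0110 (head:   ^)
Step 3: in state A at pos 0, read 1 -> (A,1)->write 1,move L,goto B. Now: state=B, head=-1, tape[-2..1]=0110 (head:  ^)

Answer: 11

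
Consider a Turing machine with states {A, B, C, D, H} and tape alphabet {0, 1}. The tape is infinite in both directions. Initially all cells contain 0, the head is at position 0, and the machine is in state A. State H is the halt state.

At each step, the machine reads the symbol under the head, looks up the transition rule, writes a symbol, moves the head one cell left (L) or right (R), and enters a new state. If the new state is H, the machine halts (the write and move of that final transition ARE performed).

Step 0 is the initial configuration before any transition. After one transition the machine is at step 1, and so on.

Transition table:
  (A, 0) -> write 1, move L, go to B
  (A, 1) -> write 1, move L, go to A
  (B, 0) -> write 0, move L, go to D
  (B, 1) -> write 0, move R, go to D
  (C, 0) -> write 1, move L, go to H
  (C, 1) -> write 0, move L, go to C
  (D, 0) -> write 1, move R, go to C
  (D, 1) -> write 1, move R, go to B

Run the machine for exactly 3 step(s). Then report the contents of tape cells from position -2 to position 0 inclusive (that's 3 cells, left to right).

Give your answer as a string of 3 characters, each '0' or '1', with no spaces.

Step 1: in state A at pos 0, read 0 -> (A,0)->write 1,move L,goto B. Now: state=B, head=-1, tape[-2..1]=0010 (head:  ^)
Step 2: in state B at pos -1, read 0 -> (B,0)->write 0,move L,goto D. Now: state=D, head=-2, tape[-3..1]=00010 (head:  ^)
Step 3: in state D at pos -2, read 0 -> (D,0)->write 1,move R,goto C. Now: state=C, head=-1, tape[-3..1]=01010 (head:   ^)

Answer: 101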